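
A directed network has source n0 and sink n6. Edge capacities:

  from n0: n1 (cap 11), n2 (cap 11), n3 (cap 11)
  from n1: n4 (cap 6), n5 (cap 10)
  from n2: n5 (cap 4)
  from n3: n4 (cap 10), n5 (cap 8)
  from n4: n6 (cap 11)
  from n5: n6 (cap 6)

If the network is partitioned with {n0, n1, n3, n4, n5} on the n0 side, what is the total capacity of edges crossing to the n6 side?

Edges leaving {n0, n1, n3, n4, n5}: n0→n2 (11), n4→n6 (11), n5→n6 (6).
Cut capacity = 11 + 11 + 6 = 28.

28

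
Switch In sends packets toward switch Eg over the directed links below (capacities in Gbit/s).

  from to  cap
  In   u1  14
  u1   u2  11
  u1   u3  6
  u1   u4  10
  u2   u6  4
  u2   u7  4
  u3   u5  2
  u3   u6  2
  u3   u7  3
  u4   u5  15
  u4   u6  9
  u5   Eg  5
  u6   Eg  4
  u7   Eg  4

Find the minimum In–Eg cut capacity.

13

Augment In→u1→u2→u6→Eg: bottleneck 4, flow now 4.
Augment In→u1→u2→u7→Eg: bottleneck 4, flow now 8.
Augment In→u1→u3→u5→Eg: bottleneck 2, flow now 10.
Augment In→u1→u4→u5→Eg: bottleneck 3, flow now 13.
No augmenting path remains; maximum flow = 13.
By max-flow min-cut, the minimum cut capacity equals the max flow.
In the residual graph, reachable from In: {In, u1, u2, u3, u4, u5, u6, u7}.
Min-cut edges: u5→Eg (5), u6→Eg (4), u7→Eg (4); capacity 5 + 4 + 4 = 13.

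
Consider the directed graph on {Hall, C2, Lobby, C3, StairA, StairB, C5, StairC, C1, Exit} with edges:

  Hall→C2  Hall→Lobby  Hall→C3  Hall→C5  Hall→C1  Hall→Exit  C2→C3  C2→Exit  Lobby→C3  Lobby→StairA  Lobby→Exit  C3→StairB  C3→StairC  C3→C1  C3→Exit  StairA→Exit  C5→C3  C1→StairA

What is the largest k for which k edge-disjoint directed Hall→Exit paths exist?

Assign every edge capacity 1; by Menger, the answer equals the max flow.
Path Hall→Exit (+1); total 1.
Path Hall→C2→Exit (+1); total 2.
Path Hall→Lobby→Exit (+1); total 3.
Path Hall→C3→Exit (+1); total 4.
Path Hall→C1→StairA→Exit (+1); total 5.
No residual Hall→Exit path; max flow = 5.
Certifying cut of size 5: {C1→StairA, C3→Exit, Hall→C2, Hall→Exit, Hall→Lobby}.

5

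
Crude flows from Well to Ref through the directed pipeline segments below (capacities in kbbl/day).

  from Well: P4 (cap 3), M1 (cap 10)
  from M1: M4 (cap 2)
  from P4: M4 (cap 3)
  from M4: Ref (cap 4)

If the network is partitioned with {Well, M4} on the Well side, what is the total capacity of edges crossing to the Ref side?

Edges leaving {Well, M4}: Well→M1 (10), Well→P4 (3), M4→Ref (4).
Cut capacity = 10 + 3 + 4 = 17.

17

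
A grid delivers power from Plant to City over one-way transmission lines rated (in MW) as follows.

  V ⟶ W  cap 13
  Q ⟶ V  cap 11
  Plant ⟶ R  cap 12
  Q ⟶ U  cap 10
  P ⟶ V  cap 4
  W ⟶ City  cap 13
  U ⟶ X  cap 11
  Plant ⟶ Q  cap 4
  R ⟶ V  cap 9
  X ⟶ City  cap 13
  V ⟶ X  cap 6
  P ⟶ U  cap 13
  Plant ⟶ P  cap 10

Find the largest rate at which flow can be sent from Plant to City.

Augment Plant→P→U→X→City: bottleneck 10, flow now 10.
Augment Plant→Q→U→X→City: bottleneck 1, flow now 11.
Augment Plant→Q→V→W→City: bottleneck 3, flow now 14.
Augment Plant→R→V→W→City: bottleneck 9, flow now 23.
No augmenting path remains; maximum flow = 23.
In the residual graph, reachable from Plant: {Plant, R}.
Min-cut edges: Plant→P (10), Plant→Q (4), R→V (9); capacity 10 + 4 + 9 = 23.
This cut is saturated, so no flow can exceed 23.

23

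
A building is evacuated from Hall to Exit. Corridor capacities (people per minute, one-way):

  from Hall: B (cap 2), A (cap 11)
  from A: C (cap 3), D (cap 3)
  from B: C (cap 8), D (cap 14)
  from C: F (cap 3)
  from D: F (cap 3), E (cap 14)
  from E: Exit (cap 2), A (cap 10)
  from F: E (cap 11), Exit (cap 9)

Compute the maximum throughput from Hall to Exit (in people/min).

Augment Hall→A→C→F→Exit: bottleneck 3, flow now 3.
Augment Hall→A→D→E→Exit: bottleneck 2, flow now 5.
Augment Hall→A→D→F→Exit: bottleneck 1, flow now 6.
Augment Hall→B→D→F→Exit: bottleneck 2, flow now 8.
No augmenting path remains; maximum flow = 8.
In the residual graph, reachable from Hall: {Hall, A}.
Min-cut edges: Hall→B (2), A→C (3), A→D (3); capacity 2 + 3 + 3 = 8.
This cut is saturated, so no flow can exceed 8.

8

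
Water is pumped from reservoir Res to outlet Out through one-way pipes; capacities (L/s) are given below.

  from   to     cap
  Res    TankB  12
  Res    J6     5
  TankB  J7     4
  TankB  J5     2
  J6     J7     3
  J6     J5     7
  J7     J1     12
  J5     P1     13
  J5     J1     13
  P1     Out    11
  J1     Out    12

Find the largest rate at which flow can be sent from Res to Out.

11

Augment Res→TankB→J7→J1→Out: bottleneck 4, flow now 4.
Augment Res→TankB→J5→P1→Out: bottleneck 2, flow now 6.
Augment Res→J6→J7→J1→Out: bottleneck 3, flow now 9.
Augment Res→J6→J5→P1→Out: bottleneck 2, flow now 11.
No augmenting path remains; maximum flow = 11.
In the residual graph, reachable from Res: {Res, TankB}.
Min-cut edges: Res→J6 (5), TankB→J7 (4), TankB→J5 (2); capacity 5 + 4 + 2 = 11.
This cut is saturated, so no flow can exceed 11.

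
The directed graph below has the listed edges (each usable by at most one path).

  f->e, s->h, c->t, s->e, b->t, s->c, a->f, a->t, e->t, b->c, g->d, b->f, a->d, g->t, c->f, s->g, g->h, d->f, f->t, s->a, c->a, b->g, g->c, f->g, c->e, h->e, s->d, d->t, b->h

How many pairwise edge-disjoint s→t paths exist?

5

Assign every edge capacity 1; by Menger, the answer equals the max flow.
Path s→a→t (+1); total 1.
Path s→c→t (+1); total 2.
Path s→d→t (+1); total 3.
Path s→e→t (+1); total 4.
Path s→g→t (+1); total 5.
No residual s→t path; max flow = 5.
Certifying cut of size 5: {e→t, s→a, s→c, s→d, s→g}.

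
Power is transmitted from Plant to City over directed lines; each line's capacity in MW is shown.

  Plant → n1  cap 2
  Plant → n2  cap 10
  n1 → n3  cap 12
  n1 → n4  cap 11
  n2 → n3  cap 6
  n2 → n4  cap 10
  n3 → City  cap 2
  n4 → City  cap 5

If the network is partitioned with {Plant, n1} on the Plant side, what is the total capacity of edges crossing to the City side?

33

Edges leaving {Plant, n1}: Plant→n2 (10), n1→n3 (12), n1→n4 (11).
Cut capacity = 10 + 12 + 11 = 33.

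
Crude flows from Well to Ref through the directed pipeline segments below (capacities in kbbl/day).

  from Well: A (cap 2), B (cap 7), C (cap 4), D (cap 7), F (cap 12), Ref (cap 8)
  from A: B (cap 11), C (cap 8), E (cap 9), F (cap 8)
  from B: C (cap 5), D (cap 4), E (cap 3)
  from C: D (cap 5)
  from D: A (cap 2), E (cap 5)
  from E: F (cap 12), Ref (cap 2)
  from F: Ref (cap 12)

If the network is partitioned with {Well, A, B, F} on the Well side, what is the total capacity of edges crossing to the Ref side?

Edges leaving {Well, A, B, F}: Well→C (4), Well→D (7), Well→Ref (8), A→C (8), A→E (9), B→C (5), B→D (4), B→E (3), F→Ref (12).
Cut capacity = 4 + 7 + 8 + 8 + 9 + 5 + 4 + 3 + 12 = 60.

60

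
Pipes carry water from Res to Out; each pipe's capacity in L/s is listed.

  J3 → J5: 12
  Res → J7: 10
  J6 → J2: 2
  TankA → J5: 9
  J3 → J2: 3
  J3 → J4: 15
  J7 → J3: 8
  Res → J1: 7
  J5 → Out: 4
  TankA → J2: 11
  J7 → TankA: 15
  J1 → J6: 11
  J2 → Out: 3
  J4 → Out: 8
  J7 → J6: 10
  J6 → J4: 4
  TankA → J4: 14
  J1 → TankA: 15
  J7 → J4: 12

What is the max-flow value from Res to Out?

Augment Res→J7→J4→Out: bottleneck 8, flow now 8.
Augment Res→J7→J3→J2→Out: bottleneck 2, flow now 10.
Augment Res→J1→TankA→J2→Out: bottleneck 1, flow now 11.
Augment Res→J1→TankA→J5→Out: bottleneck 4, flow now 15.
No augmenting path remains; maximum flow = 15.
In the residual graph, reachable from Res: {Res, J7, J1, J3, TankA, J6, J2, J5, J4}.
Min-cut edges: J2→Out (3), J5→Out (4), J4→Out (8); capacity 3 + 4 + 8 = 15.
This cut is saturated, so no flow can exceed 15.

15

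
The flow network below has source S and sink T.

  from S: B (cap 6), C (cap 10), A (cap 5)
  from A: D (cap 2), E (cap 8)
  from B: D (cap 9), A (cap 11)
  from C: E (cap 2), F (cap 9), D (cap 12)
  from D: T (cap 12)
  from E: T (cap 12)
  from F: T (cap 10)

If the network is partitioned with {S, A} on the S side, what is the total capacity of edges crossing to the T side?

Edges leaving {S, A}: S→B (6), S→C (10), A→D (2), A→E (8).
Cut capacity = 6 + 10 + 2 + 8 = 26.

26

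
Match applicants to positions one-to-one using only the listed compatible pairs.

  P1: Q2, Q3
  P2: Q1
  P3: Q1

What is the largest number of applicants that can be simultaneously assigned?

Unit-capacity flow: source→left, listed edges, right→sink; max matching = max flow.
Augmenting path P1→Q2 (+1); matched 1.
Augmenting path P2→Q1 (+1); matched 2.
No augmenting path remains; maximum matching = 2.
König certificate: {P1, Q1} is a vertex cover of size 2 (every listed pair touches it), so no matching can be larger.

2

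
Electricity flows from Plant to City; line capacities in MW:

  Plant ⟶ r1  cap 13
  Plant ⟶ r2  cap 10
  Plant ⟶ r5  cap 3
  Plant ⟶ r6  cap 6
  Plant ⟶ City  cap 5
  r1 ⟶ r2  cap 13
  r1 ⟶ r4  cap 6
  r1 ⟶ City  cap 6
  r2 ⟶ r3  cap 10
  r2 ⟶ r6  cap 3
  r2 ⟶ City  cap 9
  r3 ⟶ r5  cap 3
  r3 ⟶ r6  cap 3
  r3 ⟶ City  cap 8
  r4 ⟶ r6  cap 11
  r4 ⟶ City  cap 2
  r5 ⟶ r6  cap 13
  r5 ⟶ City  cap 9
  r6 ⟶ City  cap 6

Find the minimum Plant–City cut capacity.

Augment Plant→City: bottleneck 5, flow now 5.
Augment Plant→r1→City: bottleneck 6, flow now 11.
Augment Plant→r2→City: bottleneck 9, flow now 20.
Augment Plant→r5→City: bottleneck 3, flow now 23.
Augment Plant→r6→City: bottleneck 6, flow now 29.
Augment Plant→r1→r4→City: bottleneck 2, flow now 31.
Augment Plant→r2→r3→City: bottleneck 1, flow now 32.
Augment Plant→r1→r2→r3→City: bottleneck 5, flow now 37.
No augmenting path remains; maximum flow = 37.
By max-flow min-cut, the minimum cut capacity equals the max flow.
In the residual graph, reachable from Plant: {Plant}.
Min-cut edges: Plant→r1 (13), Plant→r2 (10), Plant→r5 (3), Plant→r6 (6), Plant→City (5); capacity 13 + 10 + 3 + 6 + 5 = 37.

37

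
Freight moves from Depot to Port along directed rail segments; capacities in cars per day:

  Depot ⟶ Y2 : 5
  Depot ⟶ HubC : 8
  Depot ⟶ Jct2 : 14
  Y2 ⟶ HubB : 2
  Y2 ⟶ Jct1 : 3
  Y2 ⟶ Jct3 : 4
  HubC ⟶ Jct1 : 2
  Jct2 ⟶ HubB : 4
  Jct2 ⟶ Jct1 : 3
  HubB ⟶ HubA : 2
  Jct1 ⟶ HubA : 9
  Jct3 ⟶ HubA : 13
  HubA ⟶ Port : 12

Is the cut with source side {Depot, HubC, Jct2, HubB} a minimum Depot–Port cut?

Given cut capacity: 5 + 2 + 3 + 2 = 12.
Augment Depot→Y2→HubB→HubA→Port: bottleneck 2, flow now 2.
Augment Depot→Y2→Jct1→HubA→Port: bottleneck 3, flow now 5.
Augment Depot→HubC→Jct1→HubA→Port: bottleneck 2, flow now 7.
Augment Depot→Jct2→Jct1→HubA→Port: bottleneck 3, flow now 10.
Augment Depot→Jct2→HubB→Y2→Jct3→HubA→Port: bottleneck 2, flow now 12. (uses reverse residual edge)
No augmenting path remains; maximum flow = 12.
Cut capacity 12 equals the max flow, so it is a minimum cut.

Yes — it is a minimum cut (capacity 12).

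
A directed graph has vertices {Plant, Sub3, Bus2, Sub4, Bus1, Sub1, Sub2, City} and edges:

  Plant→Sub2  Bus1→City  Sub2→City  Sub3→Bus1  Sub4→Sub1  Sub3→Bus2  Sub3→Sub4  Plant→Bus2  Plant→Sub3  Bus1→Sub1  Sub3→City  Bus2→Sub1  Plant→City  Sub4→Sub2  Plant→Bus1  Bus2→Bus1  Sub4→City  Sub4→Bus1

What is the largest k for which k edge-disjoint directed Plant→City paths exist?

Assign every edge capacity 1; by Menger, the answer equals the max flow.
Path Plant→City (+1); total 1.
Path Plant→Sub3→City (+1); total 2.
Path Plant→Bus1→City (+1); total 3.
Path Plant→Sub2→City (+1); total 4.
No residual Plant→City path; max flow = 4.
Certifying cut of size 4: {Bus1→City, Plant→City, Plant→Sub2, Plant→Sub3}.

4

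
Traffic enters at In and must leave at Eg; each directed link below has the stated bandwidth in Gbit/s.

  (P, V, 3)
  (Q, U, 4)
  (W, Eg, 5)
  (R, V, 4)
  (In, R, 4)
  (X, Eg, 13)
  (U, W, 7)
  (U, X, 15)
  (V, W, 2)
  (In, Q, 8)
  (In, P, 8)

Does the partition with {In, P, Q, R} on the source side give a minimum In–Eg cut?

Given cut capacity: 3 + 4 + 4 = 11.
Augment In→P→V→W→Eg: bottleneck 2, flow now 2.
Augment In→Q→U→W→Eg: bottleneck 3, flow now 5.
Augment In→Q→U→X→Eg: bottleneck 1, flow now 6.
No augmenting path remains; maximum flow = 6.
In the residual graph, reachable from In: {In, P, Q, R, V}.
Min-cut edges: Q→U (4), V→W (2); capacity 4 + 2 = 6.
Cut capacity 11 exceeds the max flow 6, so it is not minimum.

No — its capacity is 11, but the minimum cut has capacity 6.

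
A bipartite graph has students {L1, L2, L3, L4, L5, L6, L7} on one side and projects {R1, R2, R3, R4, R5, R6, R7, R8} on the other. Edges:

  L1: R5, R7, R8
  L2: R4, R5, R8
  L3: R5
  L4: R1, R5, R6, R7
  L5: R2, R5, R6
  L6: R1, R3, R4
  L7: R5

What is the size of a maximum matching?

Unit-capacity flow: source→left, listed edges, right→sink; max matching = max flow.
Augmenting path L1→R5 (+1); matched 1.
Augmenting path L2→R4 (+1); matched 2.
Augmenting path L4→R1 (+1); matched 3.
Augmenting path L5→R2 (+1); matched 4.
Augmenting path L6→R3 (+1); matched 5.
Augmenting path L3→R5→L1→R7 (+1); matched 6.
No augmenting path remains; maximum matching = 6.
König certificate: {L1, L2, L4, L5, L6, R5} is a vertex cover of size 6 (every listed pair touches it), so no matching can be larger.

6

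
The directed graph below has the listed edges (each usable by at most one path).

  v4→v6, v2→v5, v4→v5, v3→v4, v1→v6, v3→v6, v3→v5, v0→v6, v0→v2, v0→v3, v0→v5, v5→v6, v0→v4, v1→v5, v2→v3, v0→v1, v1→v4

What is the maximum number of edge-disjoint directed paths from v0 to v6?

Assign every edge capacity 1; by Menger, the answer equals the max flow.
Path v0→v6 (+1); total 1.
Path v0→v1→v6 (+1); total 2.
Path v0→v3→v6 (+1); total 3.
Path v0→v4→v6 (+1); total 4.
Path v0→v5→v6 (+1); total 5.
No residual v0→v6 path; max flow = 5.
Certifying cut of size 5: {v0→v1, v0→v6, v3→v6, v4→v6, v5→v6}.

5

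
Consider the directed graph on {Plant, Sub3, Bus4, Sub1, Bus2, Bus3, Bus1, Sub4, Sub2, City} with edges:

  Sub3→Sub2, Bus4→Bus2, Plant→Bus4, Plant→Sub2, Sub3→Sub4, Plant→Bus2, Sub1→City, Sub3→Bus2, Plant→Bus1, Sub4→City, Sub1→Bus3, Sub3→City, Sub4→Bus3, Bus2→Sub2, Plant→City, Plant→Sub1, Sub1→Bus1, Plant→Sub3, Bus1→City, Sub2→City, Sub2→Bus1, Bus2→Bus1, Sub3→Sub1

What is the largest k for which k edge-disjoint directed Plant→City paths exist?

Assign every edge capacity 1; by Menger, the answer equals the max flow.
Path Plant→City (+1); total 1.
Path Plant→Sub3→City (+1); total 2.
Path Plant→Sub1→City (+1); total 3.
Path Plant→Bus1→City (+1); total 4.
Path Plant→Sub2→City (+1); total 5.
No residual Plant→City path; max flow = 5.
Certifying cut of size 5: {Bus1→City, Plant→City, Plant→Sub1, Plant→Sub3, Sub2→City}.

5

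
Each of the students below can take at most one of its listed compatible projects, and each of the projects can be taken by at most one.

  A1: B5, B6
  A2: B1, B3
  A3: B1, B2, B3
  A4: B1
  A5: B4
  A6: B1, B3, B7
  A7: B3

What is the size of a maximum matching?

6

Unit-capacity flow: source→left, listed edges, right→sink; max matching = max flow.
Augmenting path A1→B5 (+1); matched 1.
Augmenting path A2→B1 (+1); matched 2.
Augmenting path A3→B2 (+1); matched 3.
Augmenting path A5→B4 (+1); matched 4.
Augmenting path A6→B3 (+1); matched 5.
Augmenting path A7→B3→A6→B7 (+1); matched 6.
No augmenting path remains; maximum matching = 6.
König certificate: {A1, A3, A5, A6, B1, B3} is a vertex cover of size 6 (every listed pair touches it), so no matching can be larger.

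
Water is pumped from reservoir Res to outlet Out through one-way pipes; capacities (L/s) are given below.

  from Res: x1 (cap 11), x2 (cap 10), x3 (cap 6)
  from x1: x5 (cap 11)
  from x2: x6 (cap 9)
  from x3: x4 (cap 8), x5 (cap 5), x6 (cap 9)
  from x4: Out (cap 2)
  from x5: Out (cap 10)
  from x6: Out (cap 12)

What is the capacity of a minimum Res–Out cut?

24

Augment Res→x1→x5→Out: bottleneck 10, flow now 10.
Augment Res→x2→x6→Out: bottleneck 9, flow now 19.
Augment Res→x3→x4→Out: bottleneck 2, flow now 21.
Augment Res→x3→x6→Out: bottleneck 3, flow now 24.
No augmenting path remains; maximum flow = 24.
By max-flow min-cut, the minimum cut capacity equals the max flow.
In the residual graph, reachable from Res: {Res, x1, x2, x3, x4, x5, x6}.
Min-cut edges: x4→Out (2), x5→Out (10), x6→Out (12); capacity 2 + 10 + 12 = 24.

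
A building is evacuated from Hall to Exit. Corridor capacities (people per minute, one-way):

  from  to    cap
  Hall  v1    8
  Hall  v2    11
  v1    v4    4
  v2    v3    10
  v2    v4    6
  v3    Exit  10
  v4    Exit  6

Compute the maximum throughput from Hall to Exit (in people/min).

15

Augment Hall→v1→v4→Exit: bottleneck 4, flow now 4.
Augment Hall→v2→v3→Exit: bottleneck 10, flow now 14.
Augment Hall→v2→v4→Exit: bottleneck 1, flow now 15.
No augmenting path remains; maximum flow = 15.
In the residual graph, reachable from Hall: {Hall, v1}.
Min-cut edges: Hall→v2 (11), v1→v4 (4); capacity 11 + 4 = 15.
This cut is saturated, so no flow can exceed 15.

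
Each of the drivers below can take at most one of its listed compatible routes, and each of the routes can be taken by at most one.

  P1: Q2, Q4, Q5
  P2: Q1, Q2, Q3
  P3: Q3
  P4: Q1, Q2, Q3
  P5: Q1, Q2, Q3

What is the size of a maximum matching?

Unit-capacity flow: source→left, listed edges, right→sink; max matching = max flow.
Augmenting path P1→Q2 (+1); matched 1.
Augmenting path P2→Q1 (+1); matched 2.
Augmenting path P3→Q3 (+1); matched 3.
Augmenting path P4→Q2→P1→Q4 (+1); matched 4.
No augmenting path remains; maximum matching = 4.
König certificate: {P1, Q1, Q2, Q3} is a vertex cover of size 4 (every listed pair touches it), so no matching can be larger.

4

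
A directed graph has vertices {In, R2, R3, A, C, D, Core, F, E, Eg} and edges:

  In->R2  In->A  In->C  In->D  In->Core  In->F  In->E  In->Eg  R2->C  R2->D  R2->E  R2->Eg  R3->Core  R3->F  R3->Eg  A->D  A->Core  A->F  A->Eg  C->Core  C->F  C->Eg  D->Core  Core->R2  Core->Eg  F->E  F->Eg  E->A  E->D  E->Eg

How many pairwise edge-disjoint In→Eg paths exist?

Assign every edge capacity 1; by Menger, the answer equals the max flow.
Path In→Eg (+1); total 1.
Path In→R2→Eg (+1); total 2.
Path In→A→Eg (+1); total 3.
Path In→C→Eg (+1); total 4.
Path In→Core→Eg (+1); total 5.
Path In→F→Eg (+1); total 6.
Path In→E→Eg (+1); total 7.
No residual In→Eg path; max flow = 7.
Certifying cut of size 7: {A→Eg, C→Eg, Core→Eg, E→Eg, F→Eg, In→Eg, R2→Eg}.

7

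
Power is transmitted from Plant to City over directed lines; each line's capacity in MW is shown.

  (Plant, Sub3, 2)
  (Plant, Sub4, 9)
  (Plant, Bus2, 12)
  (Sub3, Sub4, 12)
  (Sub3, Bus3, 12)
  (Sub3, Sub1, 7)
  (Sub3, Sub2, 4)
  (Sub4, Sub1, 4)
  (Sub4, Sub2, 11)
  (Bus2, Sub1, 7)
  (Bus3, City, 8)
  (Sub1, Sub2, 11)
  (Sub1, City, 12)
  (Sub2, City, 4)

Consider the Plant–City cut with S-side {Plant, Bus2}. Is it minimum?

No — its capacity is 18, but the minimum cut has capacity 17.

Given cut capacity: 2 + 9 + 7 = 18.
Augment Plant→Sub3→Bus3→City: bottleneck 2, flow now 2.
Augment Plant→Sub4→Sub1→City: bottleneck 4, flow now 6.
Augment Plant→Sub4→Sub2→City: bottleneck 4, flow now 10.
Augment Plant→Bus2→Sub1→City: bottleneck 7, flow now 17.
No augmenting path remains; maximum flow = 17.
In the residual graph, reachable from Plant: {Plant, Sub4, Bus2, Sub2}.
Min-cut edges: Plant→Sub3 (2), Sub4→Sub1 (4), Bus2→Sub1 (7), Sub2→City (4); capacity 2 + 4 + 7 + 4 = 17.
Cut capacity 18 exceeds the max flow 17, so it is not minimum.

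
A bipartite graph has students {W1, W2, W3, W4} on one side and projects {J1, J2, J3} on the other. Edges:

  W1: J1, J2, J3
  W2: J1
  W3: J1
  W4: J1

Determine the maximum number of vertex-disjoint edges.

Unit-capacity flow: source→left, listed edges, right→sink; max matching = max flow.
Augmenting path W1→J1 (+1); matched 1.
Augmenting path W2→J1→W1→J2 (+1); matched 2.
No augmenting path remains; maximum matching = 2.
König certificate: {W1, J1} is a vertex cover of size 2 (every listed pair touches it), so no matching can be larger.

2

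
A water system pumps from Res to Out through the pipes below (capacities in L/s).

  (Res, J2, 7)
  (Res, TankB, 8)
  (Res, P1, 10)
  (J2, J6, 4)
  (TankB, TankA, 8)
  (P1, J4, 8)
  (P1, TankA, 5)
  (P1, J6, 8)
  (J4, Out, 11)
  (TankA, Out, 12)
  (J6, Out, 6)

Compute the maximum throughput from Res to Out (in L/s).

Augment Res→J2→J6→Out: bottleneck 4, flow now 4.
Augment Res→TankB→TankA→Out: bottleneck 8, flow now 12.
Augment Res→P1→J4→Out: bottleneck 8, flow now 20.
Augment Res→P1→TankA→Out: bottleneck 2, flow now 22.
No augmenting path remains; maximum flow = 22.
In the residual graph, reachable from Res: {Res, J2}.
Min-cut edges: Res→TankB (8), Res→P1 (10), J2→J6 (4); capacity 8 + 10 + 4 = 22.
This cut is saturated, so no flow can exceed 22.

22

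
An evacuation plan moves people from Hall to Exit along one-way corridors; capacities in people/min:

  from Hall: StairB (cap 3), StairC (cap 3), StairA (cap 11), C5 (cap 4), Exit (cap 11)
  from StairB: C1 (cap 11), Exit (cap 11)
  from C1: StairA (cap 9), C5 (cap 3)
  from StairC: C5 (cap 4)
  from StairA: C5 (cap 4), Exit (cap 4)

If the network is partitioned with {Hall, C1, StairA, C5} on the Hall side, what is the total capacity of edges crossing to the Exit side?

Edges leaving {Hall, C1, StairA, C5}: Hall→StairB (3), Hall→StairC (3), Hall→Exit (11), StairA→Exit (4).
Cut capacity = 3 + 3 + 11 + 4 = 21.

21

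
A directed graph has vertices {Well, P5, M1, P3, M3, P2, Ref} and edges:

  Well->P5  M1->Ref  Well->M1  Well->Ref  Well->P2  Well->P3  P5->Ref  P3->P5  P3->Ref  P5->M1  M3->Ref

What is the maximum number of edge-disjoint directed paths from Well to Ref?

Assign every edge capacity 1; by Menger, the answer equals the max flow.
Path Well→Ref (+1); total 1.
Path Well→P5→Ref (+1); total 2.
Path Well→M1→Ref (+1); total 3.
Path Well→P3→Ref (+1); total 4.
No residual Well→Ref path; max flow = 4.
Certifying cut of size 4: {Well→M1, Well→P3, Well→P5, Well→Ref}.

4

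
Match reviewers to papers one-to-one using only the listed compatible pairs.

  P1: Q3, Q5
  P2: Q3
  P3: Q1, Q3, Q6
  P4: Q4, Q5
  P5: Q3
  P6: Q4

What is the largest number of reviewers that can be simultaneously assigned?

Unit-capacity flow: source→left, listed edges, right→sink; max matching = max flow.
Augmenting path P1→Q3 (+1); matched 1.
Augmenting path P3→Q1 (+1); matched 2.
Augmenting path P4→Q4 (+1); matched 3.
Augmenting path P2→Q3→P1→Q5 (+1); matched 4.
No augmenting path remains; maximum matching = 4.
König certificate: {P3, Q3, Q4, Q5} is a vertex cover of size 4 (every listed pair touches it), so no matching can be larger.

4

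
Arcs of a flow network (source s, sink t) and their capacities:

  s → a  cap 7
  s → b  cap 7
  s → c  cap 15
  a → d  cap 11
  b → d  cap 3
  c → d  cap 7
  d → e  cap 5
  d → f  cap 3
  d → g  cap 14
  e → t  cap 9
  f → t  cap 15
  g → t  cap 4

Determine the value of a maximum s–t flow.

Augment s→a→d→e→t: bottleneck 5, flow now 5.
Augment s→a→d→f→t: bottleneck 2, flow now 7.
Augment s→b→d→f→t: bottleneck 1, flow now 8.
Augment s→b→d→g→t: bottleneck 2, flow now 10.
Augment s→c→d→g→t: bottleneck 2, flow now 12.
No augmenting path remains; maximum flow = 12.
In the residual graph, reachable from s: {s, a, b, c, d, g}.
Min-cut edges: d→e (5), d→f (3), g→t (4); capacity 5 + 3 + 4 = 12.
This cut is saturated, so no flow can exceed 12.

12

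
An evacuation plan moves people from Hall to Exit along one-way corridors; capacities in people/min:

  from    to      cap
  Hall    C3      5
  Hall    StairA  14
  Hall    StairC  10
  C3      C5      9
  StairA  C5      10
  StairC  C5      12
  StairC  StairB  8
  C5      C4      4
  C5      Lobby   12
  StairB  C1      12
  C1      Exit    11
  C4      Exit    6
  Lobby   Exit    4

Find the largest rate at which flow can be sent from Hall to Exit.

16

Augment Hall→C3→C5→C4→Exit: bottleneck 4, flow now 4.
Augment Hall→C3→C5→Lobby→Exit: bottleneck 1, flow now 5.
Augment Hall→StairA→C5→Lobby→Exit: bottleneck 3, flow now 8.
Augment Hall→StairC→StairB→C1→Exit: bottleneck 8, flow now 16.
No augmenting path remains; maximum flow = 16.
In the residual graph, reachable from Hall: {Hall, C3, StairA, StairC, C5, Lobby}.
Min-cut edges: StairC→StairB (8), C5→C4 (4), Lobby→Exit (4); capacity 8 + 4 + 4 = 16.
This cut is saturated, so no flow can exceed 16.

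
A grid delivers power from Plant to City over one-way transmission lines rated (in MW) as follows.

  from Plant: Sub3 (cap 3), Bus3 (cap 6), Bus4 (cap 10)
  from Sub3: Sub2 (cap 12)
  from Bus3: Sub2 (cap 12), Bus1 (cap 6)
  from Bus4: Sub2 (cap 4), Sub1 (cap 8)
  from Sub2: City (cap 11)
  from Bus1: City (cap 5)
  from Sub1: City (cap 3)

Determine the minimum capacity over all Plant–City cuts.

Augment Plant→Sub3→Sub2→City: bottleneck 3, flow now 3.
Augment Plant→Bus3→Sub2→City: bottleneck 6, flow now 9.
Augment Plant→Bus4→Sub2→City: bottleneck 2, flow now 11.
Augment Plant→Bus4→Sub1→City: bottleneck 3, flow now 14.
Augment Plant→Bus4→Sub2→Bus3→Bus1→City: bottleneck 2, flow now 16. (uses reverse residual edge)
No augmenting path remains; maximum flow = 16.
By max-flow min-cut, the minimum cut capacity equals the max flow.
In the residual graph, reachable from Plant: {Plant, Bus4, Sub1}.
Min-cut edges: Plant→Sub3 (3), Plant→Bus3 (6), Bus4→Sub2 (4), Sub1→City (3); capacity 3 + 6 + 4 + 3 = 16.

16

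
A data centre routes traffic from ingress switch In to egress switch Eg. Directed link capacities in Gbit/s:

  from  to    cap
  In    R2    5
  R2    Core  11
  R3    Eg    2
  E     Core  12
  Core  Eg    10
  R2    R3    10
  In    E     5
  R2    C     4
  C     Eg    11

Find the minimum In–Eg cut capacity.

Augment In→R2→C→Eg: bottleneck 4, flow now 4.
Augment In→R2→Core→Eg: bottleneck 1, flow now 5.
Augment In→E→Core→Eg: bottleneck 5, flow now 10.
No augmenting path remains; maximum flow = 10.
By max-flow min-cut, the minimum cut capacity equals the max flow.
In the residual graph, reachable from In: {In}.
Min-cut edges: In→R2 (5), In→E (5); capacity 5 + 5 = 10.

10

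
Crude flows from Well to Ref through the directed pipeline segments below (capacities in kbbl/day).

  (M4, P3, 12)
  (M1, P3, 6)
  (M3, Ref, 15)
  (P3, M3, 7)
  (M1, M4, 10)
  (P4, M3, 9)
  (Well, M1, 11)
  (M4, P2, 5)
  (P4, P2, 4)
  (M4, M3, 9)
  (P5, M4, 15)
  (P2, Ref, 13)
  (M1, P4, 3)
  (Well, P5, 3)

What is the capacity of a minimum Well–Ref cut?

14

Augment Well→M1→P4→M3→Ref: bottleneck 3, flow now 3.
Augment Well→M1→P3→M3→Ref: bottleneck 6, flow now 9.
Augment Well→M1→M4→M3→Ref: bottleneck 2, flow now 11.
Augment Well→P5→M4→M3→Ref: bottleneck 3, flow now 14.
No augmenting path remains; maximum flow = 14.
By max-flow min-cut, the minimum cut capacity equals the max flow.
In the residual graph, reachable from Well: {Well}.
Min-cut edges: Well→M1 (11), Well→P5 (3); capacity 11 + 3 = 14.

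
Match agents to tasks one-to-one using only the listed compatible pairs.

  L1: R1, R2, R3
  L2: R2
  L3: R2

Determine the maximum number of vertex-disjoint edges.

Unit-capacity flow: source→left, listed edges, right→sink; max matching = max flow.
Augmenting path L1→R1 (+1); matched 1.
Augmenting path L2→R2 (+1); matched 2.
No augmenting path remains; maximum matching = 2.
König certificate: {L1, R2} is a vertex cover of size 2 (every listed pair touches it), so no matching can be larger.

2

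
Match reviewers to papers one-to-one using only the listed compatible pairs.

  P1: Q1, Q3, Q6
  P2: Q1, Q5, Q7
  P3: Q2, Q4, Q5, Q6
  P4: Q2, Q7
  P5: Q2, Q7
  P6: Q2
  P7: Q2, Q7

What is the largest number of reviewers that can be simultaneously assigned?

5

Unit-capacity flow: source→left, listed edges, right→sink; max matching = max flow.
Augmenting path P1→Q1 (+1); matched 1.
Augmenting path P2→Q5 (+1); matched 2.
Augmenting path P3→Q2 (+1); matched 3.
Augmenting path P4→Q7 (+1); matched 4.
Augmenting path P5→Q2→P3→Q4 (+1); matched 5.
No augmenting path remains; maximum matching = 5.
König certificate: {P1, P2, P3, Q2, Q7} is a vertex cover of size 5 (every listed pair touches it), so no matching can be larger.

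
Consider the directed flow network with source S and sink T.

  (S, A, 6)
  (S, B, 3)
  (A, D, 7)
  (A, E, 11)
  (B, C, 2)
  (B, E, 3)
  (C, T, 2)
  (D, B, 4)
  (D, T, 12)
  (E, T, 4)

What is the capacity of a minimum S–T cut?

Augment S→A→D→T: bottleneck 6, flow now 6.
Augment S→B→C→T: bottleneck 2, flow now 8.
Augment S→B→E→T: bottleneck 1, flow now 9.
No augmenting path remains; maximum flow = 9.
By max-flow min-cut, the minimum cut capacity equals the max flow.
In the residual graph, reachable from S: {S}.
Min-cut edges: S→A (6), S→B (3); capacity 6 + 3 = 9.

9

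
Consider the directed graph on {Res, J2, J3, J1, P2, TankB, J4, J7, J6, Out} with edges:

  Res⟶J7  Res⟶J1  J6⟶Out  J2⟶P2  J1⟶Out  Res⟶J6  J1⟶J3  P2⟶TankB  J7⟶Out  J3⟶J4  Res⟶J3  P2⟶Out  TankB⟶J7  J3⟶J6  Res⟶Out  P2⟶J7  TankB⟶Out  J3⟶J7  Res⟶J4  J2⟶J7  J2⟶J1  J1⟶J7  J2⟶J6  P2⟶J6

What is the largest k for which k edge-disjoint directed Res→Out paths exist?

4

Assign every edge capacity 1; by Menger, the answer equals the max flow.
Path Res→Out (+1); total 1.
Path Res→J1→Out (+1); total 2.
Path Res→J7→Out (+1); total 3.
Path Res→J6→Out (+1); total 4.
No residual Res→Out path; max flow = 4.
Certifying cut of size 4: {J6→Out, J7→Out, Res→J1, Res→Out}.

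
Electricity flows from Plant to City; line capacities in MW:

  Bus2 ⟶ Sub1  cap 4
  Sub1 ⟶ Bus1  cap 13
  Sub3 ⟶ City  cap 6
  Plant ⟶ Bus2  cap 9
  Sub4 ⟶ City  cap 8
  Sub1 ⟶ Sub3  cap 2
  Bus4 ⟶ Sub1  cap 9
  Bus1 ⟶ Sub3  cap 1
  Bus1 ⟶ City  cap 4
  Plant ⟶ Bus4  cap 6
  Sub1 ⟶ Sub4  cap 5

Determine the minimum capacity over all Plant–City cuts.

10

Augment Plant→Bus2→Sub1→Sub3→City: bottleneck 2, flow now 2.
Augment Plant→Bus2→Sub1→Sub4→City: bottleneck 2, flow now 4.
Augment Plant→Bus4→Sub1→Sub4→City: bottleneck 3, flow now 7.
Augment Plant→Bus4→Sub1→Bus1→City: bottleneck 3, flow now 10.
No augmenting path remains; maximum flow = 10.
By max-flow min-cut, the minimum cut capacity equals the max flow.
In the residual graph, reachable from Plant: {Plant, Bus2}.
Min-cut edges: Plant→Bus4 (6), Bus2→Sub1 (4); capacity 6 + 4 = 10.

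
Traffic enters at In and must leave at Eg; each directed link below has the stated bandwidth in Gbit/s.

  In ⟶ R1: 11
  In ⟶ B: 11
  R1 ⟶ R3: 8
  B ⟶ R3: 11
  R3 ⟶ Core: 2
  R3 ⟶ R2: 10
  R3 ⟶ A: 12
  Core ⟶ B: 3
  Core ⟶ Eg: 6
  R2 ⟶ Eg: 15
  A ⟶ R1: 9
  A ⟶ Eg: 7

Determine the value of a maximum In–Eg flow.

19

Augment In→R1→R3→Core→Eg: bottleneck 2, flow now 2.
Augment In→R1→R3→R2→Eg: bottleneck 6, flow now 8.
Augment In→B→R3→R2→Eg: bottleneck 4, flow now 12.
Augment In→B→R3→A→Eg: bottleneck 7, flow now 19.
No augmenting path remains; maximum flow = 19.
In the residual graph, reachable from In: {In, R1}.
Min-cut edges: In→B (11), R1→R3 (8); capacity 11 + 8 = 19.
This cut is saturated, so no flow can exceed 19.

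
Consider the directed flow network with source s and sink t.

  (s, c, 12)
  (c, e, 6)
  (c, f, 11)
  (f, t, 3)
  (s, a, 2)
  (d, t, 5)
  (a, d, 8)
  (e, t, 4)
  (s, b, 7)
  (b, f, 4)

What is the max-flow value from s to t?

Augment s→a→d→t: bottleneck 2, flow now 2.
Augment s→b→f→t: bottleneck 3, flow now 5.
Augment s→c→e→t: bottleneck 4, flow now 9.
No augmenting path remains; maximum flow = 9.
In the residual graph, reachable from s: {s, b, c, e, f}.
Min-cut edges: s→a (2), e→t (4), f→t (3); capacity 2 + 4 + 3 = 9.
This cut is saturated, so no flow can exceed 9.

9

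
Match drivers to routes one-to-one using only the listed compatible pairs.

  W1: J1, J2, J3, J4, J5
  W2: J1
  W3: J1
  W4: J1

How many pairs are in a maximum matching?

2

Unit-capacity flow: source→left, listed edges, right→sink; max matching = max flow.
Augmenting path W1→J1 (+1); matched 1.
Augmenting path W2→J1→W1→J2 (+1); matched 2.
No augmenting path remains; maximum matching = 2.
König certificate: {W1, J1} is a vertex cover of size 2 (every listed pair touches it), so no matching can be larger.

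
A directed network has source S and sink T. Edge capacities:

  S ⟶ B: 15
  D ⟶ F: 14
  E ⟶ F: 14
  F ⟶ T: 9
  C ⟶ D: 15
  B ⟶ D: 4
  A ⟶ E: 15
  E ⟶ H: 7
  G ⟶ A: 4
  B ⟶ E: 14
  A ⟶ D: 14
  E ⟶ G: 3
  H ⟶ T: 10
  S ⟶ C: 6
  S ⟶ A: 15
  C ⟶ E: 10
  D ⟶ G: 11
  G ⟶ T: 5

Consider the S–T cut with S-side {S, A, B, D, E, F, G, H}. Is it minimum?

No — its capacity is 30, but the minimum cut has capacity 21.

Given cut capacity: 6 + 9 + 5 + 10 = 30.
Augment S→A→D→F→T: bottleneck 9, flow now 9.
Augment S→A→D→G→T: bottleneck 5, flow now 14.
Augment S→A→E→H→T: bottleneck 1, flow now 15.
Augment S→B→E→H→T: bottleneck 6, flow now 21.
No augmenting path remains; maximum flow = 21.
In the residual graph, reachable from S: {S, A, B, C, D, E, F, G}.
Min-cut edges: E→H (7), F→T (9), G→T (5); capacity 7 + 9 + 5 = 21.
Cut capacity 30 exceeds the max flow 21, so it is not minimum.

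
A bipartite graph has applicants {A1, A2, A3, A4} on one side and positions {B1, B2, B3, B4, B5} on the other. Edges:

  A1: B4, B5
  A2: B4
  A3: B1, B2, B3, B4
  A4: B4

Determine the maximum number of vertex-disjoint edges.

3

Unit-capacity flow: source→left, listed edges, right→sink; max matching = max flow.
Augmenting path A1→B4 (+1); matched 1.
Augmenting path A3→B1 (+1); matched 2.
Augmenting path A2→B4→A1→B5 (+1); matched 3.
No augmenting path remains; maximum matching = 3.
König certificate: {A1, A3, B4} is a vertex cover of size 3 (every listed pair touches it), so no matching can be larger.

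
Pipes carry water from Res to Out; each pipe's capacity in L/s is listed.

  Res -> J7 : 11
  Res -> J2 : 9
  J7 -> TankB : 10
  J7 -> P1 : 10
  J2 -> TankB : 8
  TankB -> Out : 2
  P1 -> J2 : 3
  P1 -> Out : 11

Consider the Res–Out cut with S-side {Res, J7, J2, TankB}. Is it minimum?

Yes — it is a minimum cut (capacity 12).

Given cut capacity: 10 + 2 = 12.
Augment Res→J7→TankB→Out: bottleneck 2, flow now 2.
Augment Res→J7→P1→Out: bottleneck 9, flow now 11.
Augment Res→J2→TankB→J7→P1→Out: bottleneck 1, flow now 12. (uses reverse residual edge)
No augmenting path remains; maximum flow = 12.
Cut capacity 12 equals the max flow, so it is a minimum cut.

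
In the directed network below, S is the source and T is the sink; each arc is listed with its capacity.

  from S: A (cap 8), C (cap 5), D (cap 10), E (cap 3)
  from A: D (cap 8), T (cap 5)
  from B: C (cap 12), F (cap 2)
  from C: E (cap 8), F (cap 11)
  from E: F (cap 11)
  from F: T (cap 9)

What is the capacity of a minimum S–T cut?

Augment S→A→T: bottleneck 5, flow now 5.
Augment S→C→F→T: bottleneck 5, flow now 10.
Augment S→E→F→T: bottleneck 3, flow now 13.
No augmenting path remains; maximum flow = 13.
By max-flow min-cut, the minimum cut capacity equals the max flow.
In the residual graph, reachable from S: {S, A, D}.
Min-cut edges: S→C (5), S→E (3), A→T (5); capacity 5 + 3 + 5 = 13.

13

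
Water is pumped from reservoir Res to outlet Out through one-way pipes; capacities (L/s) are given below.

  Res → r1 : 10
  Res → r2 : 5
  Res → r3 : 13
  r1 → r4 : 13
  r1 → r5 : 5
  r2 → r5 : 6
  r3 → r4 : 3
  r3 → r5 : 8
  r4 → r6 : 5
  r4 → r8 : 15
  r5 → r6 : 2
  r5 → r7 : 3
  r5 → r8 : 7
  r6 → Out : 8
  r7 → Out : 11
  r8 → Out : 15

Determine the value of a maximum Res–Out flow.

25

Augment Res→r1→r4→r6→Out: bottleneck 5, flow now 5.
Augment Res→r1→r4→r8→Out: bottleneck 5, flow now 10.
Augment Res→r2→r5→r6→Out: bottleneck 2, flow now 12.
Augment Res→r2→r5→r7→Out: bottleneck 3, flow now 15.
Augment Res→r3→r4→r8→Out: bottleneck 3, flow now 18.
Augment Res→r3→r5→r8→Out: bottleneck 7, flow now 25.
No augmenting path remains; maximum flow = 25.
In the residual graph, reachable from Res: {Res, r2, r3, r5}.
Min-cut edges: Res→r1 (10), r3→r4 (3), r5→r6 (2), r5→r7 (3), r5→r8 (7); capacity 10 + 3 + 2 + 3 + 7 = 25.
This cut is saturated, so no flow can exceed 25.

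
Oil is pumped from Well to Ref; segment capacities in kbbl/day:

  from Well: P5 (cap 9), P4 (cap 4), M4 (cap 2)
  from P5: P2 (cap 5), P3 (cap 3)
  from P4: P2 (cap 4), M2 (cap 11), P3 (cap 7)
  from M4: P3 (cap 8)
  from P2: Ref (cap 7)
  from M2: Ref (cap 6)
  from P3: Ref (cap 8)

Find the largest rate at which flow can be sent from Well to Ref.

Augment Well→P5→P2→Ref: bottleneck 5, flow now 5.
Augment Well→P5→P3→Ref: bottleneck 3, flow now 8.
Augment Well→P4→P2→Ref: bottleneck 2, flow now 10.
Augment Well→P4→M2→Ref: bottleneck 2, flow now 12.
Augment Well→M4→P3→Ref: bottleneck 2, flow now 14.
No augmenting path remains; maximum flow = 14.
In the residual graph, reachable from Well: {Well, P5}.
Min-cut edges: Well→P4 (4), Well→M4 (2), P5→P2 (5), P5→P3 (3); capacity 4 + 2 + 5 + 3 = 14.
This cut is saturated, so no flow can exceed 14.

14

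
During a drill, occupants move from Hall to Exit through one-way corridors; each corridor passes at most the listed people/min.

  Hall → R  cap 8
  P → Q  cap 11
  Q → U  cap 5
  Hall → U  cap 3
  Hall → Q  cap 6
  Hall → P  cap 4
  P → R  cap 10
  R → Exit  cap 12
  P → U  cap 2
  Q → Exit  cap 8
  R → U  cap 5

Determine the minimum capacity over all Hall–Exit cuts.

18

Augment Hall→Q→Exit: bottleneck 6, flow now 6.
Augment Hall→R→Exit: bottleneck 8, flow now 14.
Augment Hall→P→Q→Exit: bottleneck 2, flow now 16.
Augment Hall→P→R→Exit: bottleneck 2, flow now 18.
No augmenting path remains; maximum flow = 18.
By max-flow min-cut, the minimum cut capacity equals the max flow.
In the residual graph, reachable from Hall: {Hall, U}.
Min-cut edges: Hall→P (4), Hall→Q (6), Hall→R (8); capacity 4 + 6 + 8 = 18.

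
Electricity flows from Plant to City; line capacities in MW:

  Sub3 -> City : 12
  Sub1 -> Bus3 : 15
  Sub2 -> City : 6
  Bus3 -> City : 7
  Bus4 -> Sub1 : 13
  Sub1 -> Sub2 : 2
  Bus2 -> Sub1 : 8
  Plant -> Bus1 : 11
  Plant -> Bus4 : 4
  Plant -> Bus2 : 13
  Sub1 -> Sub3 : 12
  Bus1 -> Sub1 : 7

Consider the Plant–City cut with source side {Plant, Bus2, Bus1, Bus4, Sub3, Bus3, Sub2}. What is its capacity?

53

Edges leaving {Plant, Bus2, Bus1, Bus4, Sub3, Bus3, Sub2}: Bus2→Sub1 (8), Bus1→Sub1 (7), Bus4→Sub1 (13), Sub3→City (12), Bus3→City (7), Sub2→City (6).
Cut capacity = 8 + 7 + 13 + 12 + 7 + 6 = 53.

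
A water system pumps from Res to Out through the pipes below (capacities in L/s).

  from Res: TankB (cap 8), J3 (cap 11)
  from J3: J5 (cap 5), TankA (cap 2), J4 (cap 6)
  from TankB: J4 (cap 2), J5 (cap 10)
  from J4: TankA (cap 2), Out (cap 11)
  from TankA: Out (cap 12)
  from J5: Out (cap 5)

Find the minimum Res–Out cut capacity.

Augment Res→J3→J4→Out: bottleneck 6, flow now 6.
Augment Res→J3→TankA→Out: bottleneck 2, flow now 8.
Augment Res→J3→J5→Out: bottleneck 3, flow now 11.
Augment Res→TankB→J4→Out: bottleneck 2, flow now 13.
Augment Res→TankB→J5→Out: bottleneck 2, flow now 15.
No augmenting path remains; maximum flow = 15.
By max-flow min-cut, the minimum cut capacity equals the max flow.
In the residual graph, reachable from Res: {Res, J3, TankB, J5}.
Min-cut edges: J3→J4 (6), J3→TankA (2), TankB→J4 (2), J5→Out (5); capacity 6 + 2 + 2 + 5 = 15.

15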